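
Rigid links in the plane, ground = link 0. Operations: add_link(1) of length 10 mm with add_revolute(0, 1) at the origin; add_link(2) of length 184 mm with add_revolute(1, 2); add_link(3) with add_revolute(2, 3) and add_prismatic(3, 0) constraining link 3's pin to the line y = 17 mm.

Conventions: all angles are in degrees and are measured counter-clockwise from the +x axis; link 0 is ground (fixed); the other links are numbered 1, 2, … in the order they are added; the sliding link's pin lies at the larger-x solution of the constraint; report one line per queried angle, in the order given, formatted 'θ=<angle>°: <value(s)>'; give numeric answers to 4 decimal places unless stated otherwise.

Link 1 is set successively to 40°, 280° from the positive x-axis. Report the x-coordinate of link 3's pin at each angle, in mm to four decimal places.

geometry: r = 10 mm, L = 184 mm, e = 17 mm
θ=40°: crank pin P = (r cos θ, r sin θ) = (7.660444, 6.427876)
θ=40°: h = r sin θ − e = 6.427876 − 17 = -10.572124
θ=40°: x = r cos θ + √(L² − h²) = 7.660444 + 183.696027 = 191.356471
θ=280°: crank pin P = (r cos θ, r sin θ) = (1.736482, -9.848078)
θ=280°: h = r sin θ − e = -9.848078 − 17 = -26.848078
θ=280°: x = r cos θ + √(L² − h²) = 1.736482 + 182.030714 = 183.767195

θ=40°: 191.3565
θ=280°: 183.7672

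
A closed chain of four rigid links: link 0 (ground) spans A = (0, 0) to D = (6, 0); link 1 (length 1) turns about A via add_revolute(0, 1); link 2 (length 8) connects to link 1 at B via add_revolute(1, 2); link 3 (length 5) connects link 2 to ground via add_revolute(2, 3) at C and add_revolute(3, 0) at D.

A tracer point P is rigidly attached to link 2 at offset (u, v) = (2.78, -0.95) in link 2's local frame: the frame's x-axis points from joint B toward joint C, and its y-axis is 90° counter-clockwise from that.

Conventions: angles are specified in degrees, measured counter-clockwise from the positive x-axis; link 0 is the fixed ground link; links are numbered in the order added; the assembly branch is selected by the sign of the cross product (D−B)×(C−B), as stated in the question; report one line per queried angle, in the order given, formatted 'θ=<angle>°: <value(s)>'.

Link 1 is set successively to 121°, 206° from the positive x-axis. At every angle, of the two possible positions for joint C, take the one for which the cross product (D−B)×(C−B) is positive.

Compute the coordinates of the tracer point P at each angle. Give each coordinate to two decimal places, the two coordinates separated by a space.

A=(0,0), D=(6.00,0)
θ=121°: B = A + 1.00·(cos121°, sin121°) = (-0.5150, 0.8572)
θ=121°: |BD| = 6.5712
θ=121°: circle(B,8.00) ∩ circle(D,5.00): a=6.2531, h=4.9899
θ=121°:   candidates: C₊=(6.3355,4.9887) cross=32.789; C₋=(5.0337,-4.9057) cross=-32.789
θ=121°:   branch + wants cross > 0 → take C=(6.3355,4.9887) (cross=32.789)
θ=121°: ex = (C−B)/|BC| = (0.8563,0.5164); ey = (-0.5164,0.8563)
θ=121°: P = B + 2.78·ex + -0.95·ey = (2.3562,1.4794)
θ=206°: B = A + 1.00·(cos206°, sin206°) = (-0.8988, -0.4384)
θ=206°: |BD| = 6.9127
θ=206°: circle(B,8.00) ∩ circle(D,5.00): a=6.2772, h=4.9595
θ=206°:   candidates: C₊=(5.0513,4.9092) cross=34.283; C₋=(5.6803,-4.9898) cross=-34.283
θ=206°:   branch + wants cross > 0 → take C=(5.0513,4.9092) (cross=34.283)
θ=206°: ex = (C−B)/|BC| = (0.7438,0.6684); ey = (-0.6684,0.7438)
θ=206°: P = B + 2.78·ex + -0.95·ey = (1.8039,0.7133)

θ=121°: 2.36 1.48
θ=206°: 1.80 0.71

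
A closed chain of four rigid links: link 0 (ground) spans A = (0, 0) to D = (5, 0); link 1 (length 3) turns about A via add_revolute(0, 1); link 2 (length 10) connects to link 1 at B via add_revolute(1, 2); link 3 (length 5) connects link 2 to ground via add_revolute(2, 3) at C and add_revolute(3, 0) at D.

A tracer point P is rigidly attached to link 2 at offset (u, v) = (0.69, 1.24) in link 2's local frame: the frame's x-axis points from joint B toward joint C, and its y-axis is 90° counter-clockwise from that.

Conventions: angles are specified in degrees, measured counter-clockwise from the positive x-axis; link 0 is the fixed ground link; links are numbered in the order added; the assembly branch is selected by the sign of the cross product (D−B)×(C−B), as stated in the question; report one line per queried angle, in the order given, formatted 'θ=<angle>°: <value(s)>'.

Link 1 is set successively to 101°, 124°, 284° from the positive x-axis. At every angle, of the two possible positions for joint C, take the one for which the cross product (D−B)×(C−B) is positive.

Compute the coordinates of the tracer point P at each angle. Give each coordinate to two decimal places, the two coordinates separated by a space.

A=(0,0), D=(5.00,0)
θ=101°: B = A + 3.00·(cos101°, sin101°) = (-0.5724, 2.9449)
θ=101°: |BD| = 6.3027
θ=101°: circle(B,10.00) ∩ circle(D,5.00): a=9.1012, h=4.1435
θ=101°:   candidates: C₊=(9.4102,2.3559) cross=26.115; C₋=(5.5382,-4.9710) cross=-26.115
θ=101°:   branch + wants cross > 0 → take C=(9.4102,2.3559) (cross=26.115)
θ=101°: ex = (C−B)/|BC| = (0.9983,-0.0589); ey = (0.0589,0.9983)
θ=101°: P = B + 0.69·ex + 1.24·ey = (0.1894,4.1421)
θ=124°: B = A + 3.00·(cos124°, sin124°) = (-1.6776, 2.4871)
θ=124°: |BD| = 7.1257
θ=124°: circle(B,10.00) ∩ circle(D,5.00): a=8.8255, h=4.7022
θ=124°:   candidates: C₊=(8.2341,3.8132) cross=33.507; C₋=(4.9516,-4.9998) cross=-33.507
θ=124°:   branch + wants cross > 0 → take C=(8.2341,3.8132) (cross=33.507)
θ=124°: ex = (C−B)/|BC| = (0.9912,0.1326); ey = (-0.1326,0.9912)
θ=124°: P = B + 0.69·ex + 1.24·ey = (-1.1581,3.8077)
θ=284°: B = A + 3.00·(cos284°, sin284°) = (0.7258, -2.9109)
θ=284°: |BD| = 5.1713
θ=284°: circle(B,10.00) ∩ circle(D,5.00): a=9.8372, h=1.7970
θ=284°:   candidates: C₊=(7.8450,4.1117) cross=9.293; C₋=(9.8680,1.1411) cross=-9.293
θ=284°:   branch + wants cross > 0 → take C=(7.8450,4.1117) (cross=9.293)
θ=284°: ex = (C−B)/|BC| = (0.7119,0.7023); ey = (-0.7023,0.7119)
θ=284°: P = B + 0.69·ex + 1.24·ey = (0.3462,-1.5435)

θ=101°: 0.19 4.14
θ=124°: -1.16 3.81
θ=284°: 0.35 -1.54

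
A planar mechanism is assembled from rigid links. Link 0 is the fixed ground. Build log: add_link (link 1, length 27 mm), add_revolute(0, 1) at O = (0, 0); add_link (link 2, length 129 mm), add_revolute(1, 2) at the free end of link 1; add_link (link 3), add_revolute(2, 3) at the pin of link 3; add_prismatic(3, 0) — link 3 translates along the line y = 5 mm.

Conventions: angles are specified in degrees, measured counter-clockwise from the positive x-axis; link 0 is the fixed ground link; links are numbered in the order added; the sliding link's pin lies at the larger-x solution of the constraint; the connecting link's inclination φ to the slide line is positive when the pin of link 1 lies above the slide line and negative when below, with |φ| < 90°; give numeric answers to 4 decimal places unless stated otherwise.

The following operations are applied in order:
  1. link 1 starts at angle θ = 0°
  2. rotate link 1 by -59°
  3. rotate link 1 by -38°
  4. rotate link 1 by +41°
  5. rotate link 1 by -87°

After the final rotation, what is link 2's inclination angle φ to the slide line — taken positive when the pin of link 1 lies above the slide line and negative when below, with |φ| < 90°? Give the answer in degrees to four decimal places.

geometry: r = 27 mm, L = 129 mm, e = 5 mm; θ starts at 0°
rotate link 1 by -59°: θ ← 0° -59° = -59°
rotate link 1 by -38°: θ ← -59° -38° = -97°
rotate link 1 by +41°: θ ← -97° +41° = -56°
rotate link 1 by -87°: θ ← -56° -87° = -143°
h = r sin θ − e = -16.249006 − 5 = -21.249006
sin φ = h / L = -21.249006 / 129 = -0.16472097
φ = arcsin(-0.16472097) = -9.481026°

-9.4810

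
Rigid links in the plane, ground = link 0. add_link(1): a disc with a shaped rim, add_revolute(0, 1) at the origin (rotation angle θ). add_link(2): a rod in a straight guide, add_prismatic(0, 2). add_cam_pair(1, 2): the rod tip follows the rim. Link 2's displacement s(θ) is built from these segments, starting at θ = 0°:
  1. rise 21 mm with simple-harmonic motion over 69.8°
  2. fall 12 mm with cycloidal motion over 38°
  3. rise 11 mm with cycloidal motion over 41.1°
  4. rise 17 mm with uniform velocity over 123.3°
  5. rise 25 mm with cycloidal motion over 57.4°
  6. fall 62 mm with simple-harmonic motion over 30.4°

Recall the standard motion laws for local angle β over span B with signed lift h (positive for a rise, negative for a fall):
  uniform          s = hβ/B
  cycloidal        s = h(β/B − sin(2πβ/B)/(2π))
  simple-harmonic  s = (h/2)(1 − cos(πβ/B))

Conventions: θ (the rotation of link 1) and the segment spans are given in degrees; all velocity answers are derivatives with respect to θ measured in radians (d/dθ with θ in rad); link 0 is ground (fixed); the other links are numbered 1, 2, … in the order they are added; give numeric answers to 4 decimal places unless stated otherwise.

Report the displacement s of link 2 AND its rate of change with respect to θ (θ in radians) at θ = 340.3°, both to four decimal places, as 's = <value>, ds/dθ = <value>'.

segment 1 (0° to 69.8°, simple-harmonic, h = 21) is passed completely: s = 0.0000 + (21) = 21.0000
segment 2 (69.8° to 107.8°, cycloidal, h = -12) is passed completely: s = 21.0000 + (-12) = 9.0000
segment 3 (107.8° to 148.9°, cycloidal, h = 11) is passed completely: s = 9.0000 + (11) = 20.0000
segment 4 (148.9° to 272.2°, uniform, h = 17) is passed completely: s = 20.0000 + (17) = 37.0000
segment 5 (272.2° to 329.6°, cycloidal, h = 25) is passed completely: s = 37.0000 + (25) = 62.0000
θ = 340.3° falls in segment 6 (329.6° to 360°, simple-harmonic, h = -62): β = 340.3 − 329.6 = 10.7°, B = 30.4°; Δs = -62/2·(1 − cos(π·0.3520)) = -17.0978; s = 62.0000 − 17.0978 = 44.9022
velocity in seg [329.6°–360°] (simple-harmonic), θ in radians: β = 10.7° = 0.1868 rad, B = 30.4° = 0.5306 rad; ds/dθ = (πh/(2B)) sin(πβ/B) = (π·(-62)/(2·0.5306)) sin(π·0.3520) = -164.060141 mm/rad

s = 44.9022, ds/dθ = -164.0601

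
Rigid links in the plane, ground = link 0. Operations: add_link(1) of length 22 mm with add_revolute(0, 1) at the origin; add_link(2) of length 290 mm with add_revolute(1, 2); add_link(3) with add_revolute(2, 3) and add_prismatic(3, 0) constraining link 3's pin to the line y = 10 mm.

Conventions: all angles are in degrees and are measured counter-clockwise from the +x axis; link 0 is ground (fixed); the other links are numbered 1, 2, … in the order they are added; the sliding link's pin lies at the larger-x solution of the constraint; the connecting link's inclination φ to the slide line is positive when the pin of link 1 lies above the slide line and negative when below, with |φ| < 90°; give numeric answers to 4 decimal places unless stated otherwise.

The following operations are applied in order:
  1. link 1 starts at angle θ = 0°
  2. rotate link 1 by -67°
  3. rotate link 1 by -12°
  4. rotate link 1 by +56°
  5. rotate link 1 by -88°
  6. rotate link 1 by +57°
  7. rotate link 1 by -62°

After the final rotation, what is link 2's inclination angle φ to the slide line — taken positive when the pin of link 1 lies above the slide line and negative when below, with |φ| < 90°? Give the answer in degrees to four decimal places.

geometry: r = 22 mm, L = 290 mm, e = 10 mm; θ starts at 0°
rotate link 1 by -67°: θ ← 0° -67° = -67°
rotate link 1 by -12°: θ ← -67° -12° = -79°
rotate link 1 by +56°: θ ← -79° +56° = -23°
rotate link 1 by -88°: θ ← -23° -88° = -111°
rotate link 1 by +57°: θ ← -111° +57° = -54°
rotate link 1 by -62°: θ ← -54° -62° = -116°
h = r sin θ − e = -19.773469 − 10 = -29.773469
sin φ = h / L = -29.773469 / 290 = -0.10266713
φ = arcsin(-0.10266713) = -5.892777°

-5.8928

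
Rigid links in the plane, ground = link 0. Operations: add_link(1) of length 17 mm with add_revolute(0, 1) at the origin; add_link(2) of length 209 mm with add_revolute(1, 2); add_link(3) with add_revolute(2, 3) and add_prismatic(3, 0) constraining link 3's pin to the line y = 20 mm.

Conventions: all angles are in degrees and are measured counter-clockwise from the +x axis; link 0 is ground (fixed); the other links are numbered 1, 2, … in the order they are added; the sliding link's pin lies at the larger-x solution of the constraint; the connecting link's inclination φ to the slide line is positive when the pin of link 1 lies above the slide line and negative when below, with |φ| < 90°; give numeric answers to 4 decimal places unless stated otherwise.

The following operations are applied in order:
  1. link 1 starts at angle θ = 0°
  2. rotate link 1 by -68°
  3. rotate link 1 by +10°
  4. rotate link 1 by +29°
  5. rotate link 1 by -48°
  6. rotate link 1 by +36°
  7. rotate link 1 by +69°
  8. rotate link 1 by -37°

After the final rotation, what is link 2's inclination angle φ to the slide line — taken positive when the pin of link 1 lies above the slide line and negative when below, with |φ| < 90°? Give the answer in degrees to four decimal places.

geometry: r = 17 mm, L = 209 mm, e = 20 mm; θ starts at 0°
rotate link 1 by -68°: θ ← 0° -68° = -68°
rotate link 1 by +10°: θ ← -68° +10° = -58°
rotate link 1 by +29°: θ ← -58° +29° = -29°
rotate link 1 by -48°: θ ← -29° -48° = -77°
rotate link 1 by +36°: θ ← -77° +36° = -41°
rotate link 1 by +69°: θ ← -41° +69° = 28°
rotate link 1 by -37°: θ ← 28° -37° = -9°
h = r sin θ − e = -2.659386 − 20 = -22.659386
sin φ = h / L = -22.659386 / 209 = -0.10841811
φ = arcsin(-0.10841811) = -6.224135°

-6.2241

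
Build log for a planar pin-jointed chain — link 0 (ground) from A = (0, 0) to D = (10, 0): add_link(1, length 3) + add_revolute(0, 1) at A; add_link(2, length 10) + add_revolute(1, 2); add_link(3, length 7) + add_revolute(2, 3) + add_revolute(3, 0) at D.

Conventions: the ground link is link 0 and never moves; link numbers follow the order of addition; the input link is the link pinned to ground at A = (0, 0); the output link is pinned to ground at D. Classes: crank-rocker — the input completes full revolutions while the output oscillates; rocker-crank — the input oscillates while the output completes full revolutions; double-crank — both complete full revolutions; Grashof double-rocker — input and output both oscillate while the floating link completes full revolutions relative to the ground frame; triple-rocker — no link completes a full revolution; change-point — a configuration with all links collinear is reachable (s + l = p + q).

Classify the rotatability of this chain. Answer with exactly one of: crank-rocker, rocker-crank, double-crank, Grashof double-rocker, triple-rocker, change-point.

lengths: ground=10, input=3, coupler=10, output=7
sorted: s=3 (shortest), l=10 (longest), p+q=17
s + l = 13 vs p + q = 17
s + l < p + q (Grashof) with shortest = input link → crank-rocker

crank-rocker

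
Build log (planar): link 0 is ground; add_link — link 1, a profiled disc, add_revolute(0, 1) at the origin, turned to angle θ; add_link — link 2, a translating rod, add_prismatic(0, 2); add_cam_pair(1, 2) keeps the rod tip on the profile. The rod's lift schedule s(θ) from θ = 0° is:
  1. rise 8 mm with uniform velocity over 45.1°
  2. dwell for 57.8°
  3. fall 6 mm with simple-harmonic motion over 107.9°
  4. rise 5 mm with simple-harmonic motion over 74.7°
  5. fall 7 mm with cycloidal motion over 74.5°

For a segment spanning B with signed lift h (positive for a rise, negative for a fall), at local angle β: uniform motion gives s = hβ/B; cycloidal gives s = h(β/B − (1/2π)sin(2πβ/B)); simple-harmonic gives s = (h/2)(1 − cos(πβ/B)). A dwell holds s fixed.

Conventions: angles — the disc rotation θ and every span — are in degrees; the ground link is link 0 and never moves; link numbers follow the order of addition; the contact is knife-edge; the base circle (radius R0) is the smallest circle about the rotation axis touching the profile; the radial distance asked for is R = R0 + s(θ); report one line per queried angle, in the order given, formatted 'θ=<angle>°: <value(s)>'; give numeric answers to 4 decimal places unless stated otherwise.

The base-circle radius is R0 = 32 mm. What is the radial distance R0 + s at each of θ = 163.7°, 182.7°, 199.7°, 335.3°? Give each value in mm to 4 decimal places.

seg 1 [0°–45.1°] uniform, h=8: full span → s += 8 → s = 8.0000
seg 2 [45.1°–102.9°] dwell: s stays 8.0000
seg 3 [102.9°–210.8°] simple-harmonic, h=-6: θ=163.7° here. β=60.8, B=107.9. -6/2·(1 − cos(π·0.5635)) = -3.5944 → s = 4.4056
seg 3 [102.9°–210.8°] simple-harmonic, h=-6: θ=182.7° here. β=79.8, B=107.9. -6/2·(1 − cos(π·0.7396)) = -5.0507 → s = 2.9493
seg 3 [102.9°–210.8°] simple-harmonic, h=-6: θ=199.7° here. β=96.8, B=107.9. -6/2·(1 − cos(π·0.8971)) = -5.8447 → s = 2.1553
seg 3 [102.9°–210.8°] simple-harmonic, h=-6: full span → s += -6 → s = 2.0000
seg 4 [210.8°–285.5°] simple-harmonic, h=5: full span → s += 5 → s = 7.0000
seg 5 [285.5°–360°] cycloidal, h=-7: θ=335.3° here. β=49.8, B=74.5. -7·(0.6685 − sin(2π·0.6685)/(2π)) = -5.6502 → s = 1.3498
θ=163.7°: R = R0 + s = 32 + 4.4056 = 36.4056
θ=182.7°: R = R0 + s = 32 + 2.9493 = 34.9493
θ=199.7°: R = R0 + s = 32 + 2.1553 = 34.1553
θ=335.3°: R = R0 + s = 32 + 1.3498 = 33.3498

θ=163.7°: 36.4056
θ=182.7°: 34.9493
θ=199.7°: 34.1553
θ=335.3°: 33.3498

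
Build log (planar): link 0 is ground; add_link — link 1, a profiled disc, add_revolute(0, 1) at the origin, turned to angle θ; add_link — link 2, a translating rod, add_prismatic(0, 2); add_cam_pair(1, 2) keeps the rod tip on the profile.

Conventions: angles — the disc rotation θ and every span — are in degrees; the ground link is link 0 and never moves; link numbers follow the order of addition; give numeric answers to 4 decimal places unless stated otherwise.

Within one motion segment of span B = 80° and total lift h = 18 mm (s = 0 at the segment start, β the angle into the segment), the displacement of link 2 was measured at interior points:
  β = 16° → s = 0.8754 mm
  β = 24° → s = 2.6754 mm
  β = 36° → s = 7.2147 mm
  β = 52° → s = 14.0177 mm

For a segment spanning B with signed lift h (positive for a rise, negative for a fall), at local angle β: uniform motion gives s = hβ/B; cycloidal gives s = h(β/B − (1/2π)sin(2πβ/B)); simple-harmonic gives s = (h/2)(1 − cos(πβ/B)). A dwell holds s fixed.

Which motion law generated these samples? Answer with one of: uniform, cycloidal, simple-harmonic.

candidates at β/B = r: uniform s = h·r (linear in β); cycloidal s = h·(r − sin(2πr)/(2π)); simple-harmonic s = (h/2)(1 − cos(πr))
β=16°: printed 0.8754 | uniform 3.6000, cycloidal 0.8754, simple-harmonic 1.7188
β=24°: printed 2.6754 | uniform 5.4000, cycloidal 2.6754, simple-harmonic 3.7099
β=36°: printed 7.2147 | uniform 8.1000, cycloidal 7.2147, simple-harmonic 7.5921
β=52°: printed 14.0177 | uniform 11.7000, cycloidal 14.0177, simple-harmonic 13.0859
only one law matches every sample → cycloidal

cycloidal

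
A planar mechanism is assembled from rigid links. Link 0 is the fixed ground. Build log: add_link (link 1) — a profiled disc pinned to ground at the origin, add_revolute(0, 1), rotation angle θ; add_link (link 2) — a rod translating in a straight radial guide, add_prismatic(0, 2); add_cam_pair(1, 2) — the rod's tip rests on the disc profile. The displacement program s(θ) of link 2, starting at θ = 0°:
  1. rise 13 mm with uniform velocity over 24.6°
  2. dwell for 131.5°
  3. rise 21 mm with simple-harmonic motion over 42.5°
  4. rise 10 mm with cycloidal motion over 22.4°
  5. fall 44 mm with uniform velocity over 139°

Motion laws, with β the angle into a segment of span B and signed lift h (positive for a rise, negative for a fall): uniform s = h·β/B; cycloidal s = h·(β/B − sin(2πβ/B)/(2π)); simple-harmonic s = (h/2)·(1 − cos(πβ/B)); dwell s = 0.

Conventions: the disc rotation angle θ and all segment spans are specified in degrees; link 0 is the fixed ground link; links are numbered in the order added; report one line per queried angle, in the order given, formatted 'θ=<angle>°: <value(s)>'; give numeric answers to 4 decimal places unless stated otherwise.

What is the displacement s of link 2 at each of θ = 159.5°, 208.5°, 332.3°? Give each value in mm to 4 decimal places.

seg 1 [0°–24.6°] uniform, h=13: full span → s += 13 → s = 13.0000
seg 2 [24.6°–156.1°] dwell: s stays 13.0000
seg 3 [156.1°–198.6°] simple-harmonic, h=21: θ=159.5° here. β=3.4, B=42.5. 21/2·(1 − cos(π·0.0800)) = 0.3299 → s = 13.3299
seg 3 [156.1°–198.6°] simple-harmonic, h=21: full span → s += 21 → s = 34.0000
seg 4 [198.6°–221°] cycloidal, h=10: θ=208.5° here. β=9.9, B=22.4. 10·(0.4420 − sin(2π·0.4420)/(2π)) = 3.8521 → s = 37.8521
seg 4 [198.6°–221°] cycloidal, h=10: full span → s += 10 → s = 44.0000
seg 5 [221°–360°] uniform, h=-44: θ=332.3° here. β=111.3, B=139. -44·111.3/139 = -35.2317 → s = 8.7683

θ=159.5°: 13.3299
θ=208.5°: 37.8521
θ=332.3°: 8.7683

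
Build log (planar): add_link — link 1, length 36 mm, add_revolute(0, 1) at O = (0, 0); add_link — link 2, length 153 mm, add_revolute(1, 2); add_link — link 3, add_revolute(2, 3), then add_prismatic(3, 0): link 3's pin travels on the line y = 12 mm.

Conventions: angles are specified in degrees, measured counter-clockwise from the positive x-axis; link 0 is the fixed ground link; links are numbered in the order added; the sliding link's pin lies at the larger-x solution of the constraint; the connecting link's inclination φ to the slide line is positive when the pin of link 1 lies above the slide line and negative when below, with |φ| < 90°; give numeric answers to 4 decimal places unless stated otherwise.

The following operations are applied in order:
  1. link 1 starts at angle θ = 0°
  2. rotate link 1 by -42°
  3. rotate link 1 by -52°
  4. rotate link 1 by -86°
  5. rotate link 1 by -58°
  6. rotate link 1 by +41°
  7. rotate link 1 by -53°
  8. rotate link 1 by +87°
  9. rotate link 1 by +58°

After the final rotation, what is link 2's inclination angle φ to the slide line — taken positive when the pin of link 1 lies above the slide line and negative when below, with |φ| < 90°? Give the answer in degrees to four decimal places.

geometry: r = 36 mm, L = 153 mm, e = 12 mm; θ starts at 0°
rotate link 1 by -42°: θ ← 0° -42° = -42°
rotate link 1 by -52°: θ ← -42° -52° = -94°
rotate link 1 by -86°: θ ← -94° -86° = -180°
rotate link 1 by -58°: θ ← -180° -58° = -238°
rotate link 1 by +41°: θ ← -238° +41° = -197°
rotate link 1 by -53°: θ ← -197° -53° = -250°
rotate link 1 by +87°: θ ← -250° +87° = -163°
rotate link 1 by +58°: θ ← -163° +58° = -105°
h = r sin θ − e = -34.773330 − 12 = -46.773330
sin φ = h / L = -46.773330 / 153 = -0.30570804
φ = arcsin(-0.30570804) = -17.800766°

-17.8008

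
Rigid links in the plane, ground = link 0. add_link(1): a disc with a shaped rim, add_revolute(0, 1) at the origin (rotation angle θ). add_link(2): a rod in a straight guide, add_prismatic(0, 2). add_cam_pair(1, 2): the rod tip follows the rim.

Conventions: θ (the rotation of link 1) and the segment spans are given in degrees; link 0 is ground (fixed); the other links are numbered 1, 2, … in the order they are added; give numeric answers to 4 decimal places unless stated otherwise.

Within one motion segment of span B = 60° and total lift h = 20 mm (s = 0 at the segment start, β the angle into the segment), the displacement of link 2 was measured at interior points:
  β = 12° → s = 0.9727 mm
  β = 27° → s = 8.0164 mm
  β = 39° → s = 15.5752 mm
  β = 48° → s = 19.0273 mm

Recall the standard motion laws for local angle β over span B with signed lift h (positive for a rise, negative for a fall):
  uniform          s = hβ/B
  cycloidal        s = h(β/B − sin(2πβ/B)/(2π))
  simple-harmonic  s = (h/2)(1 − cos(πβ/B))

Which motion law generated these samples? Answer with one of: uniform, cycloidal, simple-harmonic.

candidates at β/B = r: uniform s = h·r (linear in β); cycloidal s = h·(r − sin(2πr)/(2π)); simple-harmonic s = (h/2)(1 − cos(πr))
β=12°: printed 0.9727 | uniform 4.0000, cycloidal 0.9727, simple-harmonic 1.9098
β=27°: printed 8.0164 | uniform 9.0000, cycloidal 8.0164, simple-harmonic 8.4357
β=39°: printed 15.5752 | uniform 13.0000, cycloidal 15.5752, simple-harmonic 14.5399
β=48°: printed 19.0273 | uniform 16.0000, cycloidal 19.0273, simple-harmonic 18.0902
only one law matches every sample → cycloidal

cycloidal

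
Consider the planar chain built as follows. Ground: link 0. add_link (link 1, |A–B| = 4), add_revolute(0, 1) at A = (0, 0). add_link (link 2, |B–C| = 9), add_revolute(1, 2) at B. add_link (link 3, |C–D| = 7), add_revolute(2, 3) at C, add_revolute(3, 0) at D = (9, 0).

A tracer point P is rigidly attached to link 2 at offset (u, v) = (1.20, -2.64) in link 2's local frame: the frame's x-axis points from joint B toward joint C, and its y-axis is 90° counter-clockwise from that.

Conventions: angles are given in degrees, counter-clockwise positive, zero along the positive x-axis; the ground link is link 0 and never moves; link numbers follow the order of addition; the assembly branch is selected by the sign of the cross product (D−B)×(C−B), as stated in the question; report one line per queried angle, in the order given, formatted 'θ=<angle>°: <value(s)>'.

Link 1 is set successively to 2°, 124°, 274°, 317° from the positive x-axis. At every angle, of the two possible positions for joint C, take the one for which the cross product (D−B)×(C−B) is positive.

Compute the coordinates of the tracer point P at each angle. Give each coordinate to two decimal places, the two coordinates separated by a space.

A=(0,0), D=(9.00,0)
θ=2°: B = A + 4.00·(cos2°, sin2°) = (3.9976, 0.1396)
θ=2°: |BD| = 5.0044
θ=2°: circle(B,9.00) ∩ circle(D,7.00): a=5.6994, h=6.9654
θ=2°:   candidates: C₊=(9.8890,6.9433) cross=34.858; C₋=(9.5004,-6.9821) cross=-34.858
θ=2°:   branch + wants cross > 0 → take C=(9.8890,6.9433) (cross=34.858)
θ=2°: ex = (C−B)/|BC| = (0.6546,0.7560); ey = (-0.7560,0.6546)
θ=2°: P = B + 1.20·ex + -2.64·ey = (6.7788,-0.6814)
θ=124°: B = A + 4.00·(cos124°, sin124°) = (-2.2368, 3.3162)
θ=124°: |BD| = 11.7159
θ=124°: circle(B,9.00) ∩ circle(D,7.00): a=7.2236, h=5.3684
θ=124°:   candidates: C₊=(6.2109,6.4204) cross=62.895; C₋=(3.1719,-3.8773) cross=-62.895
θ=124°:   branch + wants cross > 0 → take C=(6.2109,6.4204) (cross=62.895)
θ=124°: ex = (C−B)/|BC| = (0.9386,0.3449); ey = (-0.3449,0.9386)
θ=124°: P = B + 1.20·ex + -2.64·ey = (-0.1998,1.2521)
θ=274°: B = A + 4.00·(cos274°, sin274°) = (0.2790, -3.9903)
θ=274°: |BD| = 9.5905
θ=274°: circle(B,9.00) ∩ circle(D,7.00): a=6.4636, h=6.2628
θ=274°:   candidates: C₊=(3.5509,4.3940) cross=60.063; C₋=(8.7623,-6.9960) cross=-60.063
θ=274°:   branch + wants cross > 0 → take C=(3.5509,4.3940) (cross=60.063)
θ=274°: ex = (C−B)/|BC| = (0.3635,0.9316); ey = (-0.9316,0.3635)
θ=274°: P = B + 1.20·ex + -2.64·ey = (3.1746,-3.8321)
θ=317°: B = A + 4.00·(cos317°, sin317°) = (2.9254, -2.7280)
θ=317°: |BD| = 6.6590
θ=317°: circle(B,9.00) ∩ circle(D,7.00): a=5.7323, h=6.9384
θ=317°:   candidates: C₊=(5.3121,5.9498) cross=46.203; C₋=(10.9970,-6.7091) cross=-46.203
θ=317°:   branch + wants cross > 0 → take C=(5.3121,5.9498) (cross=46.203)
θ=317°: ex = (C−B)/|BC| = (0.2652,0.9642); ey = (-0.9642,0.2652)
θ=317°: P = B + 1.20·ex + -2.64·ey = (5.7891,-2.2711)

θ=2°: 6.78 -0.68
θ=124°: -0.20 1.25
θ=274°: 3.17 -3.83
θ=317°: 5.79 -2.27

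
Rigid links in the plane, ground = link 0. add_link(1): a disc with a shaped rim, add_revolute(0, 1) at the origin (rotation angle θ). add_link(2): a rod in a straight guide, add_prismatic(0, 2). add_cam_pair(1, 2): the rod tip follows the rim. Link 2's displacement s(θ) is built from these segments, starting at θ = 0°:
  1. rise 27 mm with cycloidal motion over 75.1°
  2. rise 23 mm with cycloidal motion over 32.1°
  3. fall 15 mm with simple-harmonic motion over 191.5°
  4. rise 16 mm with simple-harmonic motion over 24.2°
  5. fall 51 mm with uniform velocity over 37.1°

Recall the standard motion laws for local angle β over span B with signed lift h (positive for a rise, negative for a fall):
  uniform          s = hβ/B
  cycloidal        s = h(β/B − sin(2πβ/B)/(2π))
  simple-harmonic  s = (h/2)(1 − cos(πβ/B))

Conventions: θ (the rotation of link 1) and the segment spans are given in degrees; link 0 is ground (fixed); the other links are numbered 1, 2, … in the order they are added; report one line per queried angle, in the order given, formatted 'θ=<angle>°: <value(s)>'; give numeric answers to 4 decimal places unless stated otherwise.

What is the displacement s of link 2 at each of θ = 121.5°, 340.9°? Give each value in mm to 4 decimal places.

segment 1 (0° to 75.1°, cycloidal, h = 27) is passed completely: s = 0.0000 + (27) = 27.0000
segment 2 (75.1° to 107.2°, cycloidal, h = 23) is passed completely: s = 27.0000 + (23) = 50.0000
θ = 121.5° falls in segment 3 (107.2° to 298.7°, simple-harmonic, h = -15): β = 121.5 − 107.2 = 14.3°, B = 191.5°; Δs = -15/2·(1 − cos(π·0.0747)) = -0.2054; s = 50.0000 − 0.2054 = 49.7946
segment 3 (107.2° to 298.7°, simple-harmonic, h = -15) is passed completely: s = 50.0000 + (-15) = 35.0000
segment 4 (298.7° to 322.9°, simple-harmonic, h = 16) is passed completely: s = 35.0000 + (16) = 51.0000
θ = 340.9° falls in segment 5 (322.9° to 360°, uniform, h = -51): β = 340.9 − 322.9 = 18°, B = 37.1°; Δs = -51·18/37.1 = -24.7439; s = 51.0000 − 24.7439 = 26.2561

θ=121.5°: 49.7946
θ=340.9°: 26.2561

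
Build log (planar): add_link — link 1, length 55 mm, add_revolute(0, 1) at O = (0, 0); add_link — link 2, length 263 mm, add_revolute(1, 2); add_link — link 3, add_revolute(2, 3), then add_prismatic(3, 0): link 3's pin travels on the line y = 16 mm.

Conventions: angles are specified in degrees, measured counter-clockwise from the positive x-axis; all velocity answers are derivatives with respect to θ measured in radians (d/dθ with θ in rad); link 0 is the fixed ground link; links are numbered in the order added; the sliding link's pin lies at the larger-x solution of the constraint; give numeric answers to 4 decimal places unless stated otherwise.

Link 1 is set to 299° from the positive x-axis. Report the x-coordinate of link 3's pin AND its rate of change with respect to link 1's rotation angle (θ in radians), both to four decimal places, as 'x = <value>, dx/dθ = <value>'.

geometry: r = 55 mm, L = 263 mm, e = 16 mm
crank pin P = (r cos θ, r sin θ) = (26.664529, -48.104084)
h = r sin θ − e = -48.104084 − 16 = -64.104084
x = r cos θ + √(L² − h²) = 26.664529 + 255.067964 = 281.732493
dx/dθ = −r sin θ − h·r cos θ/√(L² − h²) (θ in radians; h = -64.104084) = 54.805455

x = 281.7325, dx/dθ = 54.8055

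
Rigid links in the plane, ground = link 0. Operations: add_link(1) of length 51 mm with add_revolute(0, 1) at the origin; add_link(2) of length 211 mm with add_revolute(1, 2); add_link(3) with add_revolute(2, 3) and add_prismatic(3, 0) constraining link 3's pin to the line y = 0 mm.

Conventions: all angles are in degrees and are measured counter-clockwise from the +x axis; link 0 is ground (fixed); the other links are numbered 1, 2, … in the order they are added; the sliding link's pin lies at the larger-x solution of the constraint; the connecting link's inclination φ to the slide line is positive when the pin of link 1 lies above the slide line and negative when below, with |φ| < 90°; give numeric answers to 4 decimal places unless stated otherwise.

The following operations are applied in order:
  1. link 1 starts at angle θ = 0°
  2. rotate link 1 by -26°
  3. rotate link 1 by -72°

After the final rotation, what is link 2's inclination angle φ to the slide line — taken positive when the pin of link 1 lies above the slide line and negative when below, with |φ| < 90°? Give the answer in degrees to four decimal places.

geometry: r = 51 mm, L = 211 mm, e = 0 mm; θ starts at 0°
rotate link 1 by -26°: θ ← 0° -26° = -26°
rotate link 1 by -72°: θ ← -26° -72° = -98°
h = r sin θ − e = -50.503672 − 0 = -50.503672
sin φ = h / L = -50.503672 / 211 = -0.23935389
φ = arcsin(-0.23935389) = -13.848410°

-13.8484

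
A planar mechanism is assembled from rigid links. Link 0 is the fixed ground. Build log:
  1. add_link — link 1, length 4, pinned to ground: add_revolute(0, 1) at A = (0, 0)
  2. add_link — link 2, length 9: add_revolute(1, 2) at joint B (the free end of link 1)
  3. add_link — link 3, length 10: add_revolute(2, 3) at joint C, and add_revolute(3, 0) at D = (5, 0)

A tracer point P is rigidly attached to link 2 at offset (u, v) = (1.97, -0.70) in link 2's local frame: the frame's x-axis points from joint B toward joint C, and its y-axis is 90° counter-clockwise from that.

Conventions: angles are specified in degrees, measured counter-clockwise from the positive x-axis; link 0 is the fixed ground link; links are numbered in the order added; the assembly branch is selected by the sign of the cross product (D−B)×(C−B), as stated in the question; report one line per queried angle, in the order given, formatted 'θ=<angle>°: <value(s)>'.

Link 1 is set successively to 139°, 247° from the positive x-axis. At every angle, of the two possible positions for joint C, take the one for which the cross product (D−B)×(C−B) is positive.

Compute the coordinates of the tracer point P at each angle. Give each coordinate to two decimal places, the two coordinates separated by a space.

A=(0,0), D=(5.00,0)
θ=139°: B = A + 4.00·(cos139°, sin139°) = (-3.0188, 2.6242)
θ=139°: |BD| = 8.4373
θ=139°: circle(B,9.00) ∩ circle(D,10.00): a=3.0927, h=8.4519
θ=139°:   candidates: C₊=(2.5493,9.6950) cross=71.312; C₋=(-2.7083,-6.3704) cross=-71.312
θ=139°:   branch + wants cross > 0 → take C=(2.5493,9.6950) (cross=71.312)
θ=139°: ex = (C−B)/|BC| = (0.6187,0.7856); ey = (-0.7856,0.6187)
θ=139°: P = B + 1.97·ex + -0.70·ey = (-1.2501,3.7389)
θ=247°: B = A + 4.00·(cos247°, sin247°) = (-1.5629, -3.6820)
θ=247°: |BD| = 7.5252
θ=247°: circle(B,9.00) ∩ circle(D,10.00): a=2.5002, h=8.6457
θ=247°:   candidates: C₊=(-3.6127,5.0814) cross=65.061; C₋=(4.8478,-9.9988) cross=-65.061
θ=247°:   branch + wants cross > 0 → take C=(-3.6127,5.0814) (cross=65.061)
θ=247°: ex = (C−B)/|BC| = (-0.2278,0.9737); ey = (-0.9737,-0.2278)
θ=247°: P = B + 1.97·ex + -0.70·ey = (-1.3300,-1.6044)

θ=139°: -1.25 3.74
θ=247°: -1.33 -1.60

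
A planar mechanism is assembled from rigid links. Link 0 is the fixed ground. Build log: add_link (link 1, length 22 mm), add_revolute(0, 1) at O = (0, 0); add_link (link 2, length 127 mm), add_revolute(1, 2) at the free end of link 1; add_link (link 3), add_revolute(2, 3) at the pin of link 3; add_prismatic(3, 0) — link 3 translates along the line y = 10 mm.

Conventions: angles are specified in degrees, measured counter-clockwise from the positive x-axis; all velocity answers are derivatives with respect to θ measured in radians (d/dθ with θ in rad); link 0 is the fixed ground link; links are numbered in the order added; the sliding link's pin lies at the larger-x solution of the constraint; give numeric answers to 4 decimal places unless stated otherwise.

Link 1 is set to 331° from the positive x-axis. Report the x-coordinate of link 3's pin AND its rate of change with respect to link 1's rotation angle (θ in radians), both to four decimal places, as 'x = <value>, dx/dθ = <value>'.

geometry: r = 22 mm, L = 127 mm, e = 10 mm
crank pin P = (r cos θ, r sin θ) = (19.241634, -10.665812)
h = r sin θ − e = -10.665812 − 10 = -20.665812
x = r cos θ + √(L² − h²) = 19.241634 + 125.307319 = 144.548953
dx/dθ = −r sin θ − h·r cos θ/√(L² − h²) (θ in radians; h = -20.665812) = 13.839162

x = 144.5490, dx/dθ = 13.8392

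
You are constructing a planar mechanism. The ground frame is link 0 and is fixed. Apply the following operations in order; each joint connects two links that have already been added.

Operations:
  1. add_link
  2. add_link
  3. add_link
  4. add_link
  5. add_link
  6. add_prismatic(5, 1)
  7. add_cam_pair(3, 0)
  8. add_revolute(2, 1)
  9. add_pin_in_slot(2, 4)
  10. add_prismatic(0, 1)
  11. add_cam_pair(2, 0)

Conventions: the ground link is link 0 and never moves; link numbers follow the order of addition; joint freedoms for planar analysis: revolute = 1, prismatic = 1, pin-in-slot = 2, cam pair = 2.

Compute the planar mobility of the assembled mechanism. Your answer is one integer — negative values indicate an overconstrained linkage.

L=1 J1=0 J2=0
add link → L=2 J1=0 J2=0
add link → L=3 J1=0 J2=0
add link → L=4 J1=0 J2=0
add link → L=5 J1=0 J2=0
add link → L=6 J1=0 J2=0
P@5,1 dof=1 J1 → L=6 J1=1 J2=0
C@3,0 dof=2 J2 → L=6 J1=1 J2=1
R@2,1 dof=1 J1 → L=6 J1=2 J2=1
PS@2,4 dof=2 J2 → L=6 J1=2 J2=2
P@0,1 dof=1 J1 → L=6 J1=3 J2=2
C@2,0 dof=2 J2 → L=6 J1=3 J2=3
M=3(L−1)−2J1−J2=3·5−2·3−3=6

M = 6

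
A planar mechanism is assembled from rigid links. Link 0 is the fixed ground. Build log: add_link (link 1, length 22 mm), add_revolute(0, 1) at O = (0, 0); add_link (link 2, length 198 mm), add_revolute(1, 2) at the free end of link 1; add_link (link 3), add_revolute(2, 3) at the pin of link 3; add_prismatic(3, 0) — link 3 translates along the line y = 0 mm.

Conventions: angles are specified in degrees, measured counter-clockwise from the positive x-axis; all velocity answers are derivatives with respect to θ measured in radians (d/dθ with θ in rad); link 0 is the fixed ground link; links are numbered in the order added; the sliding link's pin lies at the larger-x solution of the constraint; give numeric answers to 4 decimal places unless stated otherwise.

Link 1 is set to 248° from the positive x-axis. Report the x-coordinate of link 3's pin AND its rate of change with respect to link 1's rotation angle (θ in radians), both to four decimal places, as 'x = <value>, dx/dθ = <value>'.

geometry: r = 22 mm, L = 198 mm, e = 0 mm
crank pin P = (r cos θ, r sin θ) = (-8.241345, -20.398045)
h = r sin θ − e = -20.398045 − 0 = -20.398045
x = r cos θ + √(L² − h²) = -8.241345 + 196.946490 = 188.705145
dx/dθ = −r sin θ − h·r cos θ/√(L² − h²) (θ in radians; h = -20.398045) = 19.544476

x = 188.7051, dx/dθ = 19.5445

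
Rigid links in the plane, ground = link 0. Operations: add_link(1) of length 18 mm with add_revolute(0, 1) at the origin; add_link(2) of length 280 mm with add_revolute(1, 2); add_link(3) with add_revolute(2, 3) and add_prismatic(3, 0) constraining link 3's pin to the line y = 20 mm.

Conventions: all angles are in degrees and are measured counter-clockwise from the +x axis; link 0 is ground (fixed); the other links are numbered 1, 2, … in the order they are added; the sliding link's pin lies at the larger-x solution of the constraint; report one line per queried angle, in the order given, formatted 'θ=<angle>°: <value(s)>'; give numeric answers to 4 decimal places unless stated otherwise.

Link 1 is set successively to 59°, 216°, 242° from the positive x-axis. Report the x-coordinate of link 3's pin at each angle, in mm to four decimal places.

geometry: r = 18 mm, L = 280 mm, e = 20 mm
θ=59°: crank pin P = (r cos θ, r sin θ) = (9.270685, 15.429011)
θ=59°: h = r sin θ − e = 15.429011 − 20 = -4.570989
θ=59°: x = r cos θ + √(L² − h²) = 9.270685 + 279.962687 = 289.233372
θ=216°: crank pin P = (r cos θ, r sin θ) = (-14.562306, -10.580135)
θ=216°: h = r sin θ − e = -10.580135 − 20 = -30.580135
θ=216°: x = r cos θ + √(L² − h²) = -14.562306 + 278.325089 = 263.762783
θ=242°: crank pin P = (r cos θ, r sin θ) = (-8.450488, -15.893057)
θ=242°: h = r sin θ − e = -15.893057 − 20 = -35.893057
θ=242°: x = r cos θ + √(L² − h²) = -8.450488 + 277.689914 = 269.239426

θ=59°: 289.2334
θ=216°: 263.7628
θ=242°: 269.2394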